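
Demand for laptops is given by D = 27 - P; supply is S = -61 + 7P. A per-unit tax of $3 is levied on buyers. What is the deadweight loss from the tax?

Deadweight loss = 3.9375

Pre-tax equilibrium: P* = 11, Q* = 16.
Tax on buyers shifts demand to D = 27 − 1(P + 3) = 24 - P.
24 - P = -61 + 7P gives seller price Ps = 10.625; buyers pay Pb = 10.625 + 3 = 13.625.
New quantity: Q = 27 − 1(13.625) = 13.375.
DWL = ½ × 3 × (16 − 13.375) = 3.9375.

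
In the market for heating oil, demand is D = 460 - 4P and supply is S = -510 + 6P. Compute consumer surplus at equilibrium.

Equilibrium: 460 - 4P = -510 + 6P gives P* = 97, Q* = 72.
Demand choke price (D = 0): P = 115.
CS = ½(115 − 97)(72) = 648.

Consumer surplus = 648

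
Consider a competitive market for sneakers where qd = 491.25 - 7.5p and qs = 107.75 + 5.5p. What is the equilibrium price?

p* = 29.5

Set qd = qs: 491.25 - 7.5p = 107.75 + 5.5p.
383.5 = 13p, so p* = 29.5.
q* = 491.25 − 7.5(29.5) = 270.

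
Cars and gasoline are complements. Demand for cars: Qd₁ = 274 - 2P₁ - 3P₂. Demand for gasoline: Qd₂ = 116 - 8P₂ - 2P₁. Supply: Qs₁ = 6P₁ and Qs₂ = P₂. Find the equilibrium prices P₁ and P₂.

P₁ = 353/11, P₂ = 190/33

Market 1: 274 - 2P₁ - 3P₂ = 6P₁ → 8P₁ + 3P₂ = 274.
Market 2: 9P₂ + 2P₁ = 116.
Eliminating P₂: 9×(1) − 3×(2) gives 66P₁ = 2118, so P₁ = 353/11.
Back-substitute into (2): P₂ = (116 − 2×353/11) / 9 = 190/33.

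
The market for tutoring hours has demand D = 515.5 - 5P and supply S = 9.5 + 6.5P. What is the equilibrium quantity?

Q* = 295.5

Set D = S: 515.5 - 5P = 9.5 + 6.5P.
506 = 11.5P, so P* = 44.
Q* = 515.5 − 5(44) = 295.5.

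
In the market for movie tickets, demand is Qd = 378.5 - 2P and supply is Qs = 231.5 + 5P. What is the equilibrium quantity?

Q* = 336.5

Set Qd = Qs: 378.5 - 2P = 231.5 + 5P.
147 = 7P, so P* = 21.
Q* = 378.5 − 2(21) = 336.5.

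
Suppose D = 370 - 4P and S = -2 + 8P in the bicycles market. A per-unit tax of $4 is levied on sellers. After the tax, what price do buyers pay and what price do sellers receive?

Buyers pay 101/3, sellers receive 89/3

Pre-tax equilibrium: P* = 31, Q* = 246.
Tax on sellers shifts supply to S = -2 + 8(P − 4) = -34 + 8P.
370 - 4P = -34 + 8P gives buyer price Pb = 101/3; sellers receive Ps = 101/3 − 4 = 89/3.
New quantity: Q = 370 − 4(101/3) = 706/3.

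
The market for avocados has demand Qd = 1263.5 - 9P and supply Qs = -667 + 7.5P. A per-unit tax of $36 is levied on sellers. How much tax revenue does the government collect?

Tax revenue = 25038/11

Pre-tax equilibrium: P* = 117, Q* = 210.5.
Tax on sellers shifts supply to Qs = -667 + 7.5(P − 36) = -937 + 7.5P.
1263.5 - 9P = -937 + 7.5P gives buyer price Pb = 1467/11; sellers receive Ps = 1467/11 − 36 = 1071/11.
New quantity: Q = 1263.5 − 9(1467/11) = 1391/22.
Revenue = 36 × 1391/22 = 25038/11.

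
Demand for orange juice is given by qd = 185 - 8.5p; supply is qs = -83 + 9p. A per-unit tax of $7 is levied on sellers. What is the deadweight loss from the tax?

Deadweight loss = 107.1

Pre-tax equilibrium: p* = 536/35, q* = 1919/35.
Tax on sellers shifts supply to qs = -83 + 9(p − 7) = -146 + 9p.
185 - 8.5p = -146 + 9p gives buyer price pb = 662/35; sellers receive ps = 662/35 − 7 = 417/35.
New quantity: q = 185 − 8.5(662/35) = 848/35.
DWL = ½ × 7 × (1919/35 − 848/35) = 107.1.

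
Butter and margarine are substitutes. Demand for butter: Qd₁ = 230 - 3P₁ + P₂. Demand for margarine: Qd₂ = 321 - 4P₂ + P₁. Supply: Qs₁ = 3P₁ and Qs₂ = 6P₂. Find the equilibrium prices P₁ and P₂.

Market 1: 230 - 3P₁ + P₂ = 3P₁ → 6P₁ - P₂ = 230.
Market 2: 10P₂ - P₁ = 321.
Eliminating P₂: 10×(1) + 1×(2) gives 59P₁ = 2621, so P₁ = 2621/59.
Back-substitute into (2): P₂ = (321 + 1×2621/59) / 10 = 2156/59.

P₁ = 2621/59, P₂ = 2156/59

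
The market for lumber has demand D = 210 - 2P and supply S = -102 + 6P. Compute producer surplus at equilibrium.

Producer surplus = 1452

Equilibrium: 210 - 2P = -102 + 6P gives P* = 39, Q* = 132.
Supply starts at P = 17 (where S = 0).
PS = ½(39 − 17)(132) = 1452.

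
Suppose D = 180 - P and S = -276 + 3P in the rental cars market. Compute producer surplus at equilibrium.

Equilibrium: 180 - P = -276 + 3P gives P* = 114, Q* = 66.
Supply starts at P = 92 (where S = 0).
PS = ½(114 − 92)(66) = 726.

Producer surplus = 726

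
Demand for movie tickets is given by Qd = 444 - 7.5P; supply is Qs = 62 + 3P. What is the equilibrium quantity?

Q* = 1198/7

Set Qd = Qs: 444 - 7.5P = 62 + 3P.
382 = 10.5P, so P* = 764/21.
Q* = 444 − 7.5(764/21) = 1198/7.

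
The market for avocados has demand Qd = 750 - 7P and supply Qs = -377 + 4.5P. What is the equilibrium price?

P* = 98

Set Qd = Qs: 750 - 7P = -377 + 4.5P.
1127 = 11.5P, so P* = 98.
Q* = 750 − 7(98) = 64.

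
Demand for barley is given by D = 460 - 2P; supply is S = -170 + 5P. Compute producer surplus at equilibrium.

Producer surplus = 7840

Equilibrium: 460 - 2P = -170 + 5P gives P* = 90, Q* = 280.
Supply starts at P = 34 (where S = 0).
PS = ½(90 − 34)(280) = 7840.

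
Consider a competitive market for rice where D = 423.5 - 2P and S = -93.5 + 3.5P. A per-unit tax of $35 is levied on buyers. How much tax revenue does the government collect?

Pre-tax equilibrium: P* = 94, Q* = 235.5.
Tax on buyers shifts demand to D = 423.5 − 2(P + 35) = 353.5 - 2P.
353.5 - 2P = -93.5 + 3.5P gives seller price Ps = 894/11; buyers pay Pb = 894/11 + 35 = 1279/11.
New quantity: Q = 423.5 − 2(1279/11) = 4201/22.
Revenue = 35 × 4201/22 = 147035/22.

Tax revenue = 147035/22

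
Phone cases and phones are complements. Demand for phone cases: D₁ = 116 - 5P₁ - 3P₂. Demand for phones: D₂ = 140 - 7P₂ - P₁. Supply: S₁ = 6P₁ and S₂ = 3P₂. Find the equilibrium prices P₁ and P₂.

P₁ = 740/107, P₂ = 1424/107

Market 1: 116 - 5P₁ - 3P₂ = 6P₁ → 11P₁ + 3P₂ = 116.
Market 2: 10P₂ + P₁ = 140.
Eliminating P₂: 10×(1) − 3×(2) gives 107P₁ = 740, so P₁ = 740/107.
Back-substitute into (2): P₂ = (140 − 1×740/107) / 10 = 1424/107.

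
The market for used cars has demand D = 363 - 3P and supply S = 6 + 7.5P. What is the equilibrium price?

Set D = S: 363 - 3P = 6 + 7.5P.
357 = 10.5P, so P* = 34.
Q* = 363 − 3(34) = 261.

P* = 34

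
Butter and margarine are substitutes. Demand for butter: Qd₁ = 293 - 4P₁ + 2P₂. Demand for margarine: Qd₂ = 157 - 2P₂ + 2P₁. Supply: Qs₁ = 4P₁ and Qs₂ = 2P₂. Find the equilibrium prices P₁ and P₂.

Market 1: 293 - 4P₁ + 2P₂ = 4P₁ → 8P₁ - 2P₂ = 293.
Market 2: 4P₂ - 2P₁ = 157.
Eliminating P₂: 4×(1) + 2×(2) gives 28P₁ = 1486, so P₁ = 743/14.
Back-substitute into (2): P₂ = (157 + 2×743/14) / 4 = 921/14.

P₁ = 743/14, P₂ = 921/14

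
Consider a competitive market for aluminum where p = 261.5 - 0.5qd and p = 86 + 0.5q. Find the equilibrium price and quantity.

p* = 173.75, q* = 175.5

Set the two price expressions equal: 261.5 - 0.5q = 86 + 0.5q.
175.5 = q, so q* = 175.5.
p* = 261.5 − (0.5)(175.5) = 173.75.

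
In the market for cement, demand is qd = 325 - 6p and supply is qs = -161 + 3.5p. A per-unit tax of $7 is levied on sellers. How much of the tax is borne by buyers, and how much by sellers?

Buyers bear 49/19, sellers bear 84/19

Pre-tax equilibrium: p* = 972/19, q* = 343/19.
Tax on sellers shifts supply to qs = -161 + 3.5(p − 7) = -185.5 + 3.5p.
325 - 6p = -185.5 + 3.5p gives buyer price pb = 1021/19; sellers receive ps = 1021/19 − 7 = 888/19.
New quantity: q = 325 − 6(1021/19) = 49/19.
Buyer burden = 1021/19 − 972/19 = 49/19; seller burden = 972/19 − 888/19 = 84/19.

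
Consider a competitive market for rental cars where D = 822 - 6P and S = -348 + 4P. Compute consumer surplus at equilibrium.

Consumer surplus = 1200

Equilibrium: 822 - 6P = -348 + 4P gives P* = 117, Q* = 120.
Demand choke price (D = 0): P = 137.
CS = ½(137 − 117)(120) = 1200.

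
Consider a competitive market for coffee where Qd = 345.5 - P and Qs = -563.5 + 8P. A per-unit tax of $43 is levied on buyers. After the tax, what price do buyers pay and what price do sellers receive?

Pre-tax equilibrium: P* = 101, Q* = 244.5.
Tax on buyers shifts demand to Qd = 345.5 − 1(P + 43) = 302.5 - P.
302.5 - P = -563.5 + 8P gives seller price Ps = 866/9; buyers pay Pb = 866/9 + 43 = 1253/9.
New quantity: Q = 345.5 − 1(1253/9) = 3713/18.

Buyers pay 1253/9, sellers receive 866/9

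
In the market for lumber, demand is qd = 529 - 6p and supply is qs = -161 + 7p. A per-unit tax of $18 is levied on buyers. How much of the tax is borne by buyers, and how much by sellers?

Buyers bear 126/13, sellers bear 108/13

Pre-tax equilibrium: p* = 690/13, q* = 2737/13.
Tax on buyers shifts demand to qd = 529 − 6(p + 18) = 421 - 6p.
421 - 6p = -161 + 7p gives seller price ps = 582/13; buyers pay pb = 582/13 + 18 = 816/13.
New quantity: q = 529 − 6(816/13) = 1981/13.
Buyer burden = 816/13 − 690/13 = 126/13; seller burden = 690/13 − 582/13 = 108/13.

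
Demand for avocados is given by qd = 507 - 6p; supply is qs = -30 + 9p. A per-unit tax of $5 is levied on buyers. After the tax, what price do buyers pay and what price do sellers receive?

Buyers pay $38.8, sellers receive $33.8

Pre-tax equilibrium: p* = 35.8, q* = 292.2.
Tax on buyers shifts demand to qd = 507 − 6(p + 5) = 477 - 6p.
477 - 6p = -30 + 9p gives seller price ps = 33.8; buyers pay pb = 33.8 + 5 = 38.8.
New quantity: q = 507 − 6(38.8) = 274.2.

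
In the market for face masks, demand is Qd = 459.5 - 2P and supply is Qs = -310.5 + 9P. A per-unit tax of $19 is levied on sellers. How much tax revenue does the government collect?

Pre-tax equilibrium: P* = 70, Q* = 319.5.
Tax on sellers shifts supply to Qs = -310.5 + 9(P − 19) = -481.5 + 9P.
459.5 - 2P = -481.5 + 9P gives buyer price Pb = 941/11; sellers receive Ps = 941/11 − 19 = 732/11.
New quantity: Q = 459.5 − 2(941/11) = 6345/22.
Revenue = 19 × 6345/22 = 120555/22.

Tax revenue = 120555/22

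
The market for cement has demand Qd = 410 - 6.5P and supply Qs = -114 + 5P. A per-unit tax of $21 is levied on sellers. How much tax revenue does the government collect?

Tax revenue = 26313/23

Pre-tax equilibrium: P* = 1048/23, Q* = 2618/23.
Tax on sellers shifts supply to Qs = -114 + 5(P − 21) = -219 + 5P.
410 - 6.5P = -219 + 5P gives buyer price Pb = 1258/23; sellers receive Ps = 1258/23 − 21 = 775/23.
New quantity: Q = 410 − 6.5(1258/23) = 1253/23.
Revenue = 21 × 1253/23 = 26313/23.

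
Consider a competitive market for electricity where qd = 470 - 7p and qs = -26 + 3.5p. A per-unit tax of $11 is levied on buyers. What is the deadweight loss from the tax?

Pre-tax equilibrium: p* = 992/21, q* = 418/3.
Tax on buyers shifts demand to qd = 470 − 7(p + 11) = 393 - 7p.
393 - 7p = -26 + 3.5p gives seller price ps = 838/21; buyers pay pb = 838/21 + 11 = 1069/21.
New quantity: q = 470 − 7(1069/21) = 341/3.
DWL = ½ × 11 × (418/3 − 341/3) = 847/6.

Deadweight loss = 847/6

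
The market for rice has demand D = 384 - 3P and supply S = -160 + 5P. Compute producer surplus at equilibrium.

Equilibrium: 384 - 3P = -160 + 5P gives P* = 68, Q* = 180.
Supply starts at P = 32 (where S = 0).
PS = ½(68 − 32)(180) = 3240.

Producer surplus = 3240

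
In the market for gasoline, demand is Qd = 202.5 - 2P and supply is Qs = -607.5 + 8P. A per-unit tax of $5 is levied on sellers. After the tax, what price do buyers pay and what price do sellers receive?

Buyers pay $85, sellers receive $80

Pre-tax equilibrium: P* = 81, Q* = 40.5.
Tax on sellers shifts supply to Qs = -607.5 + 8(P − 5) = -647.5 + 8P.
202.5 - 2P = -647.5 + 8P gives buyer price Pb = 85; sellers receive Ps = 85 − 5 = 80.
New quantity: Q = 202.5 − 2(85) = 32.5.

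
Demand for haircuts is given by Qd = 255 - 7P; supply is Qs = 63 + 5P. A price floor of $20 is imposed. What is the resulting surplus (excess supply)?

Surplus = 48

Equilibrium price would be P* = 16, so the floor at 20 binds.
At P = 20: Qd = 115, Qs = 163.
Surplus = 163 − 115 = 48.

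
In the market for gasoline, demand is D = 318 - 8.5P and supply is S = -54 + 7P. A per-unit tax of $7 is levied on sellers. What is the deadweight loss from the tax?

Deadweight loss = 5831/62

Pre-tax equilibrium: P* = 24, Q* = 114.
Tax on sellers shifts supply to S = -54 + 7(P − 7) = -103 + 7P.
318 - 8.5P = -103 + 7P gives buyer price Pb = 842/31; sellers receive Ps = 842/31 − 7 = 625/31.
New quantity: Q = 318 − 8.5(842/31) = 2701/31.
DWL = ½ × 7 × (114 − 2701/31) = 5831/62.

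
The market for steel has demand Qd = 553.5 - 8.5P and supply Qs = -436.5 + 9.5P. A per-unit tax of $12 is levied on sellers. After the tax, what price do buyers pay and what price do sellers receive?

Pre-tax equilibrium: P* = 55, Q* = 86.
Tax on sellers shifts supply to Qs = -436.5 + 9.5(P − 12) = -550.5 + 9.5P.
553.5 - 8.5P = -550.5 + 9.5P gives buyer price Pb = 184/3; sellers receive Ps = 184/3 − 12 = 148/3.
New quantity: Q = 553.5 − 8.5(184/3) = 193/6.

Buyers pay 184/3, sellers receive 148/3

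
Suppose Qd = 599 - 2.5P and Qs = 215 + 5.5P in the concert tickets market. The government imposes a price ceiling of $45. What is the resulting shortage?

Equilibrium price would be P* = 48, so the ceiling at 45 binds.
At P = 45: Qd = 599 − 2.5(45) = 486.5, Qs = 215 + 5.5(45) = 462.5.
Shortage = 486.5 − 462.5 = 24.

Shortage = 24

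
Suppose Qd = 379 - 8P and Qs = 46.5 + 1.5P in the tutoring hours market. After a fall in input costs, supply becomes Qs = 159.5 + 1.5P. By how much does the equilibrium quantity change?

Original equilibrium: P* = 35, Q* = 99.
New equilibrium: 379 - 8P = 159.5 + 1.5P, so 219.5 = 9.5P and P' = 439/19; Q' = 379 − 8(439/19) = 3689/19.
Change in quantity: 3689/19 − 99 = 1808/19.

ΔQ = 1808/19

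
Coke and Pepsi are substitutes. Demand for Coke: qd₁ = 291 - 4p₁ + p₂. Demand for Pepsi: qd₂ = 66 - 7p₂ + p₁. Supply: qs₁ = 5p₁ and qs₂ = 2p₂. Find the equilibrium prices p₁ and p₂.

Market 1: 291 - 4p₁ + p₂ = 5p₁ → 9p₁ - p₂ = 291.
Market 2: 9p₂ - p₁ = 66.
Eliminating p₂: 9×(1) + 1×(2) gives 80p₁ = 2685, so p₁ = 33.5625.
Back-substitute into (2): p₂ = (66 + 1×33.5625) / 9 = 11.0625.

p₁ = 33.5625, p₂ = 11.0625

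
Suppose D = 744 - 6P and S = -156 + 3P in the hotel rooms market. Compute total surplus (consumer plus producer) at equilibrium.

Total surplus = 5184

Equilibrium: 744 - 6P = -156 + 3P gives P* = 100, Q* = 144.
Demand choke price: P = 124; supply starts at P = 52.
CS = ½(124 − 100)(144) = 1728; PS = ½(100 − 52)(144) = 3456.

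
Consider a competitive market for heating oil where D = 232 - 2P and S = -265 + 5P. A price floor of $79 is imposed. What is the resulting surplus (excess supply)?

Equilibrium price would be P* = 71, so the floor at 79 binds.
At P = 79: D = 74, S = 130.
Surplus = 130 − 74 = 56.

Surplus = 56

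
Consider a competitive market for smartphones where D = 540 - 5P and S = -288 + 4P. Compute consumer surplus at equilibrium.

Equilibrium: 540 - 5P = -288 + 4P gives P* = 92, Q* = 80.
Demand choke price (D = 0): P = 108.
CS = ½(108 − 92)(80) = 640.

Consumer surplus = 640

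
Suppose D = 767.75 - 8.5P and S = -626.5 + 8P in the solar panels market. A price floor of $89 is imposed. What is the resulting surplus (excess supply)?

Surplus = 74.25

Equilibrium price would be P* = 84.5, so the floor at 89 binds.
At P = 89: D = 11.25, S = 85.5.
Surplus = 85.5 − 11.25 = 74.25.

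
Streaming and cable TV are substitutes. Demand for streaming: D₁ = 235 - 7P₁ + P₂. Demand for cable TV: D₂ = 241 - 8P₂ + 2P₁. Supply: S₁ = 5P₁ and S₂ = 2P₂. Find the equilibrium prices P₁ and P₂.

Market 1: 235 - 7P₁ + P₂ = 5P₁ → 12P₁ - P₂ = 235.
Market 2: 10P₂ - 2P₁ = 241.
Eliminating P₂: 10×(1) + 1×(2) gives 118P₁ = 2591, so P₁ = 2591/118.
Back-substitute into (2): P₂ = (241 + 2×2591/118) / 10 = 1681/59.

P₁ = 2591/118, P₂ = 1681/59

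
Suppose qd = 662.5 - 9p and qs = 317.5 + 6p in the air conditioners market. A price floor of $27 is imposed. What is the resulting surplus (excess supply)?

Surplus = 60

Equilibrium price would be p* = 23, so the floor at 27 binds.
At p = 27: qd = 419.5, qs = 479.5.
Surplus = 479.5 − 419.5 = 60.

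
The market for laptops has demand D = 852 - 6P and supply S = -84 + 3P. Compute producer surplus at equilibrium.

Equilibrium: 852 - 6P = -84 + 3P gives P* = 104, Q* = 228.
Supply starts at P = 28 (where S = 0).
PS = ½(104 − 28)(228) = 8664.

Producer surplus = 8664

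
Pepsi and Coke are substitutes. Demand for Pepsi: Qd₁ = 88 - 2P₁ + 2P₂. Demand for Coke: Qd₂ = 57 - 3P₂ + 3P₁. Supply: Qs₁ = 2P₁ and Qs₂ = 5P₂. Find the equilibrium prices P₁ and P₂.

P₁ = 409/13, P₂ = 246/13

Market 1: 88 - 2P₁ + 2P₂ = 2P₁ → 4P₁ - 2P₂ = 88.
Market 2: 8P₂ - 3P₁ = 57.
Eliminating P₂: 8×(1) + 2×(2) gives 26P₁ = 818, so P₁ = 409/13.
Back-substitute into (2): P₂ = (57 + 3×409/13) / 8 = 246/13.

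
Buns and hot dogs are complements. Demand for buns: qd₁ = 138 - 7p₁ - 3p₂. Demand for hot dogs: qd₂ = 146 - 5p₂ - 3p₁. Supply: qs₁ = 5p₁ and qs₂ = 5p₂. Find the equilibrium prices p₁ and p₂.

p₁ = 314/37, p₂ = 446/37

Market 1: 138 - 7p₁ - 3p₂ = 5p₁ → 12p₁ + 3p₂ = 138.
Market 2: 10p₂ + 3p₁ = 146.
Eliminating p₂: 10×(1) − 3×(2) gives 111p₁ = 942, so p₁ = 314/37.
Back-substitute into (2): p₂ = (146 − 3×314/37) / 10 = 446/37.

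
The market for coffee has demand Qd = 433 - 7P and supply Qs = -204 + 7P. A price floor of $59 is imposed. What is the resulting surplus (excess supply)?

Equilibrium price would be P* = 45.5, so the floor at 59 binds.
At P = 59: Qd = 20, Qs = 209.
Surplus = 209 − 20 = 189.

Surplus = 189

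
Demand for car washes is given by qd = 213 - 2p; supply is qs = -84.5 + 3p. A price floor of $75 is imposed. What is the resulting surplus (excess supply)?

Equilibrium price would be p* = 59.5, so the floor at 75 binds.
At p = 75: qd = 63, qs = 140.5.
Surplus = 140.5 − 63 = 77.5.

Surplus = 77.5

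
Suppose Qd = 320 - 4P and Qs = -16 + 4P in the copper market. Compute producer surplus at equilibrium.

Equilibrium: 320 - 4P = -16 + 4P gives P* = 42, Q* = 152.
Supply starts at P = 4 (where Qs = 0).
PS = ½(42 − 4)(152) = 2888.

Producer surplus = 2888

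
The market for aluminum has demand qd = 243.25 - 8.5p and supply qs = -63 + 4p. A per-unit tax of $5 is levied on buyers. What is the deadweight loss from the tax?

Pre-tax equilibrium: p* = 24.5, q* = 35.
Tax on buyers shifts demand to qd = 243.25 − 8.5(p + 5) = 200.75 - 8.5p.
200.75 - 8.5p = -63 + 4p gives seller price ps = 21.1; buyers pay pb = 21.1 + 5 = 26.1.
New quantity: q = 243.25 − 8.5(26.1) = 21.4.
DWL = ½ × 5 × (35 − 21.4) = 34.

Deadweight loss = 34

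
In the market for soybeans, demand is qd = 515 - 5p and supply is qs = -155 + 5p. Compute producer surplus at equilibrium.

Producer surplus = 3240

Equilibrium: 515 - 5p = -155 + 5p gives p* = 67, q* = 180.
Supply starts at p = 31 (where qs = 0).
PS = ½(67 − 31)(180) = 3240.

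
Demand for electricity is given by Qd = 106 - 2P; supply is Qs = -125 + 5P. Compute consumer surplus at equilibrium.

Equilibrium: 106 - 2P = -125 + 5P gives P* = 33, Q* = 40.
Demand choke price (Qd = 0): P = 53.
CS = ½(53 − 33)(40) = 400.

Consumer surplus = 400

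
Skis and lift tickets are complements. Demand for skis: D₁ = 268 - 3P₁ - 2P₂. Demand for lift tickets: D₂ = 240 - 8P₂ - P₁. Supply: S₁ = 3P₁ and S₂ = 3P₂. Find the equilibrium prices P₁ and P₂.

Market 1: 268 - 3P₁ - 2P₂ = 3P₁ → 6P₁ + 2P₂ = 268.
Market 2: 11P₂ + P₁ = 240.
Eliminating P₂: 11×(1) − 2×(2) gives 64P₁ = 2468, so P₁ = 38.5625.
Back-substitute into (2): P₂ = (240 − 1×38.5625) / 11 = 18.3125.

P₁ = 38.5625, P₂ = 18.3125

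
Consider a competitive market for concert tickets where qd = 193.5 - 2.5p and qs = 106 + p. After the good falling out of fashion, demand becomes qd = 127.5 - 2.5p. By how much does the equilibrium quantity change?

Δq = -132/7

Original equilibrium: p* = 25, q* = 131.
New equilibrium: 127.5 - 2.5p = 106 + p, so 21.5 = 3.5p and p' = 43/7; q' = 127.5 − 2.5(43/7) = 785/7.
Change in quantity: 785/7 − 131 = -132/7.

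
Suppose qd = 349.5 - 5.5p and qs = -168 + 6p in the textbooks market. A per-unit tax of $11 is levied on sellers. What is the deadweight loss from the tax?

Pre-tax equilibrium: p* = 45, q* = 102.
Tax on sellers shifts supply to qs = -168 + 6(p − 11) = -234 + 6p.
349.5 - 5.5p = -234 + 6p gives buyer price pb = 1167/23; sellers receive ps = 1167/23 − 11 = 914/23.
New quantity: q = 349.5 − 5.5(1167/23) = 1620/23.
DWL = ½ × 11 × (102 − 1620/23) = 3993/23.

Deadweight loss = 3993/23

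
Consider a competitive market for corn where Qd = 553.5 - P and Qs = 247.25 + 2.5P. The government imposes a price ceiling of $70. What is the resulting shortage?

Equilibrium price would be P* = 87.5, so the ceiling at 70 binds.
At P = 70: Qd = 553.5 − 1(70) = 483.5, Qs = 247.25 + 2.5(70) = 422.25.
Shortage = 483.5 − 422.25 = 61.25.

Shortage = 61.25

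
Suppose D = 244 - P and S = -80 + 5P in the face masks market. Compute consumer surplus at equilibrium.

Consumer surplus = 18050

Equilibrium: 244 - P = -80 + 5P gives P* = 54, Q* = 190.
Demand choke price (D = 0): P = 244.
CS = ½(244 − 54)(190) = 18050.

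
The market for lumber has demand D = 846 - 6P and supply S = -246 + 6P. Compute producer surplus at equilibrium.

Producer surplus = 7500

Equilibrium: 846 - 6P = -246 + 6P gives P* = 91, Q* = 300.
Supply starts at P = 41 (where S = 0).
PS = ½(91 − 41)(300) = 7500.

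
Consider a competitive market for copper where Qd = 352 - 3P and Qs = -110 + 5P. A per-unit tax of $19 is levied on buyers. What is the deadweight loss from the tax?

Deadweight loss = 338.4375

Pre-tax equilibrium: P* = 57.75, Q* = 178.75.
Tax on buyers shifts demand to Qd = 352 − 3(P + 19) = 295 - 3P.
295 - 3P = -110 + 5P gives seller price Ps = 50.625; buyers pay Pb = 50.625 + 19 = 69.625.
New quantity: Q = 352 − 3(69.625) = 143.125.
DWL = ½ × 19 × (178.75 − 143.125) = 338.4375.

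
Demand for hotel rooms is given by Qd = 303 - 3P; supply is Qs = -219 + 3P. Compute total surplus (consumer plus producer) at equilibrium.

Total surplus = 588

Equilibrium: 303 - 3P = -219 + 3P gives P* = 87, Q* = 42.
Demand choke price: P = 101; supply starts at P = 73.
CS = ½(101 − 87)(42) = 294; PS = ½(87 − 73)(42) = 294.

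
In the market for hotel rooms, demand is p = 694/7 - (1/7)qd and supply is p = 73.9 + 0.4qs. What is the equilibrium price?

p* = 92.5

Set the two price expressions equal: 694/7 - (1/7)q = 73.9 + 0.4q.
1767/70 = (19/35)q, so q* = 46.5.
p* = 694/7 − (1/7)(46.5) = 92.5.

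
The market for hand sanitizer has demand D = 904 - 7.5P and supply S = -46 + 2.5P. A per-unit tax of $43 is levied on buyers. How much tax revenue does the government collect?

Pre-tax equilibrium: P* = 95, Q* = 191.5.
Tax on buyers shifts demand to D = 904 − 7.5(P + 43) = 581.5 - 7.5P.
581.5 - 7.5P = -46 + 2.5P gives seller price Ps = 62.75; buyers pay Pb = 62.75 + 43 = 105.75.
New quantity: Q = 904 − 7.5(105.75) = 110.875.
Revenue = 43 × 110.875 = 4767.625.

Tax revenue = 4767.625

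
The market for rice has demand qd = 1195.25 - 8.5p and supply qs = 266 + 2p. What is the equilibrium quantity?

Set qd = qs: 1195.25 - 8.5p = 266 + 2p.
929.25 = 10.5p, so p* = 88.5.
q* = 1195.25 − 8.5(88.5) = 443.

q* = 443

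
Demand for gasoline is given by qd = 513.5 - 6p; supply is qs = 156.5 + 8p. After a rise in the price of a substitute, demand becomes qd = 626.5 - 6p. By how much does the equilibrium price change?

Original equilibrium: p* = 25.5, q* = 360.5.
New equilibrium: 626.5 - 6p = 156.5 + 8p, so 470 = 14p and p' = 235/7; q' = 626.5 − 6(235/7) = 5951/14.
Change in price: 235/7 − 25.5 = 113/14.

Δp = 113/14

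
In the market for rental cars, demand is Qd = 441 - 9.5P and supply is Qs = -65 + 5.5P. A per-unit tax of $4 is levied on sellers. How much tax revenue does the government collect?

Tax revenue = 426.4

Pre-tax equilibrium: P* = 506/15, Q* = 1808/15.
Tax on sellers shifts supply to Qs = -65 + 5.5(P − 4) = -87 + 5.5P.
441 - 9.5P = -87 + 5.5P gives buyer price Pb = 35.2; sellers receive Ps = 35.2 − 4 = 31.2.
New quantity: Q = 441 − 9.5(35.2) = 106.6.
Revenue = 4 × 106.6 = 426.4.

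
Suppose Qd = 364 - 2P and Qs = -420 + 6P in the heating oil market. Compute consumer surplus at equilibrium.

Consumer surplus = 7056

Equilibrium: 364 - 2P = -420 + 6P gives P* = 98, Q* = 168.
Demand choke price (Qd = 0): P = 182.
CS = ½(182 − 98)(168) = 7056.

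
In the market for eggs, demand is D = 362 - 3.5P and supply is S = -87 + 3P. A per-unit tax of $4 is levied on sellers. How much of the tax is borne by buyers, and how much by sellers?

Pre-tax equilibrium: P* = 898/13, Q* = 1563/13.
Tax on sellers shifts supply to S = -87 + 3(P − 4) = -99 + 3P.
362 - 3.5P = -99 + 3P gives buyer price Pb = 922/13; sellers receive Ps = 922/13 − 4 = 870/13.
New quantity: Q = 362 − 3.5(922/13) = 1479/13.
Buyer burden = 922/13 − 898/13 = 24/13; seller burden = 898/13 − 870/13 = 28/13.

Buyers bear 24/13, sellers bear 28/13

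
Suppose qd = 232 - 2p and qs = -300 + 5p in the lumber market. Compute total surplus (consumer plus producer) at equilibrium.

Equilibrium: 232 - 2p = -300 + 5p gives p* = 76, q* = 80.
Demand choke price: p = 116; supply starts at p = 60.
CS = ½(116 − 76)(80) = 1600; PS = ½(76 − 60)(80) = 640.

Total surplus = 2240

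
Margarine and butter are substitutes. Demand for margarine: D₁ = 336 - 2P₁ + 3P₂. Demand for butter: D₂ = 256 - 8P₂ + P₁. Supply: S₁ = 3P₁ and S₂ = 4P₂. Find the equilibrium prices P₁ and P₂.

P₁ = 1600/19, P₂ = 1616/57

Market 1: 336 - 2P₁ + 3P₂ = 3P₁ → 5P₁ - 3P₂ = 336.
Market 2: 12P₂ - P₁ = 256.
Eliminating P₂: 12×(1) + 3×(2) gives 57P₁ = 4800, so P₁ = 1600/19.
Back-substitute into (2): P₂ = (256 + 1×1600/19) / 12 = 1616/57.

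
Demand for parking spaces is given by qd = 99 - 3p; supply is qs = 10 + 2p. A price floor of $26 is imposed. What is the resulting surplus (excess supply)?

Surplus = 41

Equilibrium price would be p* = 17.8, so the floor at 26 binds.
At p = 26: qd = 21, qs = 62.
Surplus = 62 − 21 = 41.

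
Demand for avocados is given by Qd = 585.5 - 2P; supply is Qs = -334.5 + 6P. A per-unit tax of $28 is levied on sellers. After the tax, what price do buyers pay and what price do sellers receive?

Pre-tax equilibrium: P* = 115, Q* = 355.5.
Tax on sellers shifts supply to Qs = -334.5 + 6(P − 28) = -502.5 + 6P.
585.5 - 2P = -502.5 + 6P gives buyer price Pb = 136; sellers receive Ps = 136 − 28 = 108.
New quantity: Q = 585.5 − 2(136) = 313.5.

Buyers pay $136, sellers receive $108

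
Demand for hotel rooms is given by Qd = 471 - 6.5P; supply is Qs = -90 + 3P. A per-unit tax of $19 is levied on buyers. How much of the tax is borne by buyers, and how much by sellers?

Buyers bear $6, sellers bear $13

Pre-tax equilibrium: P* = 1122/19, Q* = 1656/19.
Tax on buyers shifts demand to Qd = 471 − 6.5(P + 19) = 347.5 - 6.5P.
347.5 - 6.5P = -90 + 3P gives seller price Ps = 875/19; buyers pay Pb = 875/19 + 19 = 1236/19.
New quantity: Q = 471 − 6.5(1236/19) = 915/19.
Buyer burden = 1236/19 − 1122/19 = 6; seller burden = 1122/19 − 875/19 = 13.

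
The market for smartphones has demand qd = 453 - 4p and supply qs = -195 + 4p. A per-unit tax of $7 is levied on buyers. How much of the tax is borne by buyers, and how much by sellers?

Buyers bear $3.5, sellers bear $3.5

Pre-tax equilibrium: p* = 81, q* = 129.
Tax on buyers shifts demand to qd = 453 − 4(p + 7) = 425 - 4p.
425 - 4p = -195 + 4p gives seller price ps = 77.5; buyers pay pb = 77.5 + 7 = 84.5.
New quantity: q = 453 − 4(84.5) = 115.
Buyer burden = 84.5 − 81 = 3.5; seller burden = 81 − 77.5 = 3.5.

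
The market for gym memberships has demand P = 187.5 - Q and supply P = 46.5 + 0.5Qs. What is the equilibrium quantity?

Q* = 94

Set the two price expressions equal: 187.5 - Q = 46.5 + 0.5Q.
141 = 1.5Q, so Q* = 94.
P* = 187.5 − (1)(94) = 93.5.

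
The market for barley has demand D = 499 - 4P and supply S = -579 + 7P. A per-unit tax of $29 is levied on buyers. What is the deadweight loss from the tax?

Deadweight loss = 11774/11

Pre-tax equilibrium: P* = 98, Q* = 107.
Tax on buyers shifts demand to D = 499 − 4(P + 29) = 383 - 4P.
383 - 4P = -579 + 7P gives seller price Ps = 962/11; buyers pay Pb = 962/11 + 29 = 1281/11.
New quantity: Q = 499 − 4(1281/11) = 365/11.
DWL = ½ × 29 × (107 − 365/11) = 11774/11.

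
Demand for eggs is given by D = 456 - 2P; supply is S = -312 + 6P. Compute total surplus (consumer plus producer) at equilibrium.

Equilibrium: 456 - 2P = -312 + 6P gives P* = 96, Q* = 264.
Demand choke price: P = 228; supply starts at P = 52.
CS = ½(228 − 96)(264) = 17424; PS = ½(96 − 52)(264) = 5808.

Total surplus = 23232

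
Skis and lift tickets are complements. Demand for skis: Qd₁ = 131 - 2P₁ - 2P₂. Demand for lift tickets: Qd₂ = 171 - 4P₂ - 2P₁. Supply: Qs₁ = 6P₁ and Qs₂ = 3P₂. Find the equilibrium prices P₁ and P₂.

Market 1: 131 - 2P₁ - 2P₂ = 6P₁ → 8P₁ + 2P₂ = 131.
Market 2: 7P₂ + 2P₁ = 171.
Eliminating P₂: 7×(1) − 2×(2) gives 52P₁ = 575, so P₁ = 575/52.
Back-substitute into (2): P₂ = (171 − 2×575/52) / 7 = 553/26.

P₁ = 575/52, P₂ = 553/26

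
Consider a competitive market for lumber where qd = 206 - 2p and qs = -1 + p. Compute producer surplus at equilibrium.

Producer surplus = 2312

Equilibrium: 206 - 2p = -1 + p gives p* = 69, q* = 68.
Supply starts at p = 1 (where qs = 0).
PS = ½(69 − 1)(68) = 2312.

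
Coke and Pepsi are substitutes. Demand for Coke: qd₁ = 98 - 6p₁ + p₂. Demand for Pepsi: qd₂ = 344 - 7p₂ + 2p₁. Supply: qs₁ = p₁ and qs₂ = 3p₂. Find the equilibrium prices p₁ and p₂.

p₁ = 331/17, p₂ = 651/17

Market 1: 98 - 6p₁ + p₂ = p₁ → 7p₁ - p₂ = 98.
Market 2: 10p₂ - 2p₁ = 344.
Eliminating p₂: 10×(1) + 1×(2) gives 68p₁ = 1324, so p₁ = 331/17.
Back-substitute into (2): p₂ = (344 + 2×331/17) / 10 = 651/17.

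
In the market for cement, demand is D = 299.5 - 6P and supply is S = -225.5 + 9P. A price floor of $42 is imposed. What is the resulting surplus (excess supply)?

Surplus = 105

Equilibrium price would be P* = 35, so the floor at 42 binds.
At P = 42: D = 47.5, S = 152.5.
Surplus = 152.5 − 47.5 = 105.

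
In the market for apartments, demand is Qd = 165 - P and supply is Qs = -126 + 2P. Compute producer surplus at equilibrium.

Equilibrium: 165 - P = -126 + 2P gives P* = 97, Q* = 68.
Supply starts at P = 63 (where Qs = 0).
PS = ½(97 − 63)(68) = 1156.

Producer surplus = 1156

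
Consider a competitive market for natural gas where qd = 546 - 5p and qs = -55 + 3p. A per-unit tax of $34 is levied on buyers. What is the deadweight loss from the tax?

Pre-tax equilibrium: p* = 75.125, q* = 170.375.
Tax on buyers shifts demand to qd = 546 − 5(p + 34) = 376 - 5p.
376 - 5p = -55 + 3p gives seller price ps = 53.875; buyers pay pb = 53.875 + 34 = 87.875.
New quantity: q = 546 − 5(87.875) = 106.625.
DWL = ½ × 34 × (170.375 − 106.625) = 1083.75.

Deadweight loss = 1083.75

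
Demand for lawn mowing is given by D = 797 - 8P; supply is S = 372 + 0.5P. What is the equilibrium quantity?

Q* = 397

Set D = S: 797 - 8P = 372 + 0.5P.
425 = 8.5P, so P* = 50.
Q* = 797 − 8(50) = 397.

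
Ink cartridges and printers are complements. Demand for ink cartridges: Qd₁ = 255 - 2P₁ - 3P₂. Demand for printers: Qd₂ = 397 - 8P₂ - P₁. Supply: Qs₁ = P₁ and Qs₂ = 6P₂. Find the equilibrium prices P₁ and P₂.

Market 1: 255 - 2P₁ - 3P₂ = P₁ → 3P₁ + 3P₂ = 255.
Market 2: 14P₂ + P₁ = 397.
Eliminating P₂: 14×(1) − 3×(2) gives 39P₁ = 2379, so P₁ = 61.
Back-substitute into (2): P₂ = (397 − 1×61) / 14 = 24.

P₁ = 61, P₂ = 24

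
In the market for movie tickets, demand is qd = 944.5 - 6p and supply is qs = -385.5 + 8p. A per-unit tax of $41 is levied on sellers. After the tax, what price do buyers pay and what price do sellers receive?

Buyers pay 829/7, sellers receive 542/7

Pre-tax equilibrium: p* = 95, q* = 374.5.
Tax on sellers shifts supply to qs = -385.5 + 8(p − 41) = -713.5 + 8p.
944.5 - 6p = -713.5 + 8p gives buyer price pb = 829/7; sellers receive ps = 829/7 − 41 = 542/7.
New quantity: q = 944.5 − 6(829/7) = 3275/14.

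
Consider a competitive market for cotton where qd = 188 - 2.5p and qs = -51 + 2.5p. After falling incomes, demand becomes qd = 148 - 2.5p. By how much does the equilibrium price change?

Original equilibrium: p* = 47.8, q* = 68.5.
New equilibrium: 148 - 2.5p = -51 + 2.5p, so 199 = 5p and p' = 39.8; q' = 148 − 2.5(39.8) = 48.5.
Change in price: 39.8 − 47.8 = -8.

Δp = -8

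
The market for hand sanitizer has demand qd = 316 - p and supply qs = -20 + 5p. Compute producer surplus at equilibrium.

Producer surplus = 6760

Equilibrium: 316 - p = -20 + 5p gives p* = 56, q* = 260.
Supply starts at p = 4 (where qs = 0).
PS = ½(56 − 4)(260) = 6760.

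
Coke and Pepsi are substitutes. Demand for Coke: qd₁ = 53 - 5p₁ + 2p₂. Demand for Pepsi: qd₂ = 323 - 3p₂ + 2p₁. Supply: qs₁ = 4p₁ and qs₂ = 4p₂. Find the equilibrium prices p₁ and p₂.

p₁ = 1017/59, p₂ = 3013/59

Market 1: 53 - 5p₁ + 2p₂ = 4p₁ → 9p₁ - 2p₂ = 53.
Market 2: 7p₂ - 2p₁ = 323.
Eliminating p₂: 7×(1) + 2×(2) gives 59p₁ = 1017, so p₁ = 1017/59.
Back-substitute into (2): p₂ = (323 + 2×1017/59) / 7 = 3013/59.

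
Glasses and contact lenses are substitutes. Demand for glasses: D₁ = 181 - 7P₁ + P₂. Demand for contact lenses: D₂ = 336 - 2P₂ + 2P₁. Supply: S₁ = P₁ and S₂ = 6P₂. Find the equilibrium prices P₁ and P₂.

P₁ = 892/31, P₂ = 1525/31

Market 1: 181 - 7P₁ + P₂ = P₁ → 8P₁ - P₂ = 181.
Market 2: 8P₂ - 2P₁ = 336.
Eliminating P₂: 8×(1) + 1×(2) gives 62P₁ = 1784, so P₁ = 892/31.
Back-substitute into (2): P₂ = (336 + 2×892/31) / 8 = 1525/31.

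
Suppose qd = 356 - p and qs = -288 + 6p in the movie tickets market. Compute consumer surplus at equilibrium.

Equilibrium: 356 - p = -288 + 6p gives p* = 92, q* = 264.
Demand choke price (qd = 0): p = 356.
CS = ½(356 − 92)(264) = 34848.

Consumer surplus = 34848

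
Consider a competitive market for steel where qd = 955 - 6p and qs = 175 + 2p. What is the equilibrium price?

p* = 97.5

Set qd = qs: 955 - 6p = 175 + 2p.
780 = 8p, so p* = 97.5.
q* = 955 − 6(97.5) = 370.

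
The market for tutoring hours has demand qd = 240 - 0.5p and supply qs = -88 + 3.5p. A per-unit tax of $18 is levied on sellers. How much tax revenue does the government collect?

Tax revenue = 3440.25

Pre-tax equilibrium: p* = 82, q* = 199.
Tax on sellers shifts supply to qs = -88 + 3.5(p − 18) = -151 + 3.5p.
240 - 0.5p = -151 + 3.5p gives buyer price pb = 97.75; sellers receive ps = 97.75 − 18 = 79.75.
New quantity: q = 240 − 0.5(97.75) = 191.125.
Revenue = 18 × 191.125 = 3440.25.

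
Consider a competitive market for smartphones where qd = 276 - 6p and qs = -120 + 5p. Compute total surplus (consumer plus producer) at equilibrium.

Equilibrium: 276 - 6p = -120 + 5p gives p* = 36, q* = 60.
Demand choke price: p = 46; supply starts at p = 24.
CS = ½(46 − 36)(60) = 300; PS = ½(36 − 24)(60) = 360.

Total surplus = 660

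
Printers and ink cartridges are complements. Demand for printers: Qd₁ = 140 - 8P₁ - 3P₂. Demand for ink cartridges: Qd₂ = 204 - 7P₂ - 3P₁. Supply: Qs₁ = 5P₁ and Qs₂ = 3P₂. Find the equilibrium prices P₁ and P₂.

Market 1: 140 - 8P₁ - 3P₂ = 5P₁ → 13P₁ + 3P₂ = 140.
Market 2: 10P₂ + 3P₁ = 204.
Eliminating P₂: 10×(1) − 3×(2) gives 121P₁ = 788, so P₁ = 788/121.
Back-substitute into (2): P₂ = (204 − 3×788/121) / 10 = 2232/121.

P₁ = 788/121, P₂ = 2232/121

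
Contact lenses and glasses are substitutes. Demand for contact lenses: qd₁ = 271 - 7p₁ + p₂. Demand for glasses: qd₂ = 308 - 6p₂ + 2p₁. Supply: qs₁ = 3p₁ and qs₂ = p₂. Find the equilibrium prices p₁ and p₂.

p₁ = 2205/68, p₂ = 1811/34

Market 1: 271 - 7p₁ + p₂ = 3p₁ → 10p₁ - p₂ = 271.
Market 2: 7p₂ - 2p₁ = 308.
Eliminating p₂: 7×(1) + 1×(2) gives 68p₁ = 2205, so p₁ = 2205/68.
Back-substitute into (2): p₂ = (308 + 2×2205/68) / 7 = 1811/34.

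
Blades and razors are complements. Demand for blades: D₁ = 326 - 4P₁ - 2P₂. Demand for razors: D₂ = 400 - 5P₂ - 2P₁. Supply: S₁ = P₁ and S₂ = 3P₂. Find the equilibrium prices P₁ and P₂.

Market 1: 326 - 4P₁ - 2P₂ = P₁ → 5P₁ + 2P₂ = 326.
Market 2: 8P₂ + 2P₁ = 400.
Eliminating P₂: 8×(1) − 2×(2) gives 36P₁ = 1808, so P₁ = 452/9.
Back-substitute into (2): P₂ = (400 − 2×452/9) / 8 = 337/9.

P₁ = 452/9, P₂ = 337/9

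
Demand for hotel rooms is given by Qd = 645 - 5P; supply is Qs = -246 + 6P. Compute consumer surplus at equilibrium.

Equilibrium: 645 - 5P = -246 + 6P gives P* = 81, Q* = 240.
Demand choke price (Qd = 0): P = 129.
CS = ½(129 − 81)(240) = 5760.

Consumer surplus = 5760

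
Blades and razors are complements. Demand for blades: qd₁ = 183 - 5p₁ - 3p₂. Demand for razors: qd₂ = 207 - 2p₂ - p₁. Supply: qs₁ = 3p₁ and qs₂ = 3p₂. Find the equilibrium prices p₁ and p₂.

Market 1: 183 - 5p₁ - 3p₂ = 3p₁ → 8p₁ + 3p₂ = 183.
Market 2: 5p₂ + p₁ = 207.
Eliminating p₂: 5×(1) − 3×(2) gives 37p₁ = 294, so p₁ = 294/37.
Back-substitute into (2): p₂ = (207 − 1×294/37) / 5 = 1473/37.

p₁ = 294/37, p₂ = 1473/37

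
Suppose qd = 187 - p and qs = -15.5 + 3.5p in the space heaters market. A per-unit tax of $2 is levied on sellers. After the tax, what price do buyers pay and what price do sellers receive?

Buyers pay 419/9, sellers receive 401/9

Pre-tax equilibrium: p* = 45, q* = 142.
Tax on sellers shifts supply to qs = -15.5 + 3.5(p − 2) = -22.5 + 3.5p.
187 - p = -22.5 + 3.5p gives buyer price pb = 419/9; sellers receive ps = 419/9 − 2 = 401/9.
New quantity: q = 187 − 1(419/9) = 1264/9.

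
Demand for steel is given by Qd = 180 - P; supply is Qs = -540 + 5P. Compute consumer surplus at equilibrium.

Equilibrium: 180 - P = -540 + 5P gives P* = 120, Q* = 60.
Demand choke price (Qd = 0): P = 180.
CS = ½(180 − 120)(60) = 1800.

Consumer surplus = 1800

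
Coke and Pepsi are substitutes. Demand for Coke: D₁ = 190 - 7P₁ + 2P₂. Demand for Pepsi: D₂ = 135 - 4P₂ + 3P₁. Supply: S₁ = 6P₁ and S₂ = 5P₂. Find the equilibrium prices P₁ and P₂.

Market 1: 190 - 7P₁ + 2P₂ = 6P₁ → 13P₁ - 2P₂ = 190.
Market 2: 9P₂ - 3P₁ = 135.
Eliminating P₂: 9×(1) + 2×(2) gives 111P₁ = 1980, so P₁ = 660/37.
Back-substitute into (2): P₂ = (135 + 3×660/37) / 9 = 775/37.

P₁ = 660/37, P₂ = 775/37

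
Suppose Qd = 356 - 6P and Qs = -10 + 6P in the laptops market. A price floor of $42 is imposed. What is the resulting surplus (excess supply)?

Surplus = 138

Equilibrium price would be P* = 30.5, so the floor at 42 binds.
At P = 42: Qd = 104, Qs = 242.
Surplus = 242 − 104 = 138.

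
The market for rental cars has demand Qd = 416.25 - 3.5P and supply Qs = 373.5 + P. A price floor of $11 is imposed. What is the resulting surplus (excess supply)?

Equilibrium price would be P* = 9.5, so the floor at 11 binds.
At P = 11: Qd = 377.75, Qs = 384.5.
Surplus = 384.5 − 377.75 = 6.75.

Surplus = 6.75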